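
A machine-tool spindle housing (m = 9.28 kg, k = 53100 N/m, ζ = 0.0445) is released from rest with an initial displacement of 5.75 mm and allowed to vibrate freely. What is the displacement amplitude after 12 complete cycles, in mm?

0.200 mm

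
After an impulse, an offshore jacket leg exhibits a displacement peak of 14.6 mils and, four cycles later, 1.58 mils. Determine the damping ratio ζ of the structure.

0.0881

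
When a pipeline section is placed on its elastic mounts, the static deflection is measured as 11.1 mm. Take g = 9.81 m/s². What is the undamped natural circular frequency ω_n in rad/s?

29.7 rad/s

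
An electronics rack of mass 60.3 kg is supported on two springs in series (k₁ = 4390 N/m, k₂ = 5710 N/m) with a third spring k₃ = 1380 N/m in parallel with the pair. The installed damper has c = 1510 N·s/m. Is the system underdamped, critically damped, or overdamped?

Series pair: k_s = k₁k₂/(k₁+k₂) = (4390)(5710)/(4390 + 5710) = 2482 N/m. In parallel with k₃: k_eq = 2482 + 1380 = 3862 N/m.
c_c = 2√(k_eq·m) = 965.1 N·s/m; ζ = c/c_c = 1510/965.1 = 1.56.
Since ζ > 1 the system is overdamped.

overdamped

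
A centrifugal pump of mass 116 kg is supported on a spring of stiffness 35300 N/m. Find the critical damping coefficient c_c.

c_c = 2√(k·m) = 2√(35300 × 116) = 2 × 2024 = 4047 N·s/m.

4050 N·s/m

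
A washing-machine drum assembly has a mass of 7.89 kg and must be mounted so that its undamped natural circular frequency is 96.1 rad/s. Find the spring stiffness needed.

k = m·ω_n² = 7.89 × 96.10² = 7.89 × 9235 = 72870 N/m.

72900 N/m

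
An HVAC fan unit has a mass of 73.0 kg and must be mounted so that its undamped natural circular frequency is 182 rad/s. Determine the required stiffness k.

2420000 N/m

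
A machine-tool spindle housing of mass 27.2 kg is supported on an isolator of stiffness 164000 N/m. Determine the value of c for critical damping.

c_c = 2√(k·m) = 2√(164000 × 27.2) = 2 × 2112 = 4224 N·s/m.

4220 N·s/m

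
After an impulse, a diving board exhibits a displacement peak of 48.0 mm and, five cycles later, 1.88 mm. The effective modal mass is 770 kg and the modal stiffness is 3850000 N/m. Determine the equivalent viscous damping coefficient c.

11200 N·s/m

Logarithmic decrement δ = (1/n)·ln(x₀/x_n) = (1/5)·ln(48.0/1.88) = (1/5)·ln(25.53) = 0.6480.
ζ = δ/√(4π² + δ²) = 0.6480/√(39.48 + 0.420) = 0.6480/6.317 = 0.1026.
c = ζ · 2√(km) = 0.1026 × 2√(3850000 × 770) = 0.1026 × 108900 = 11170 N·s/m.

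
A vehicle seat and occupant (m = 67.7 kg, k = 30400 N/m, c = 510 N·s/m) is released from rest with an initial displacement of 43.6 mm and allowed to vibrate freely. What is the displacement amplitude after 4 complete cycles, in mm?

0.466 mm

ζ = c/(2√(km)) = 510/(2√(30400 × 67.7)) = 510/2869 = 0.1777.
Logarithmic decrement δ = 2πζ/√(1 − ζ²) = 2π × 0.1777/√(1 − 0.0316) = 1.135.
After n cycles, x_n/x₀ = e^(−nδ), so x_4 = 43.6 × e^(−4 × 1.135) = 43.6 × 0.01068 = 0.4655 mm.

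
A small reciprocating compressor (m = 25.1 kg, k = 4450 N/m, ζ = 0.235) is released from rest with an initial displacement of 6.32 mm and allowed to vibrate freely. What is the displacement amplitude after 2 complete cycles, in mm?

Logarithmic decrement δ = 2πζ/√(1 − ζ²) = 2π × 0.2350/√(1 − 0.0552) = 1.519.
After n cycles, x_n/x₀ = e^(−nδ), so x_2 = 6.32 × e^(−2 × 1.519) = 6.32 × 0.04792 = 0.3029 mm.

0.303 mm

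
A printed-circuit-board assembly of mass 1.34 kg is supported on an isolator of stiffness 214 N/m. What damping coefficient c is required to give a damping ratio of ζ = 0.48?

16.3 N·s/m

c_c = 2√(k·m) = 2√(214.0 × 1.34) = 33.87 N·s/m.
c = ζ·c_c = 0.48 × 33.87 = 16.26 N·s/m.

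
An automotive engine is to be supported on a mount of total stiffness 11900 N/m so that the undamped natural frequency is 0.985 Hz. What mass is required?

311 kg

ω_n = 2πf_n = 2π × 0.985 = 6.189 rad/s.
m = k/ω_n² = 11900/6.189² = 11900/38.30 = 310.7 kg.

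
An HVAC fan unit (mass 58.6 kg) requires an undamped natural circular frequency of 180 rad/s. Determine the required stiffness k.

k = m·ω_n² = 58.6 × 180.0² = 58.6 × 32400 = 1899000 N/m.

1900000 N/m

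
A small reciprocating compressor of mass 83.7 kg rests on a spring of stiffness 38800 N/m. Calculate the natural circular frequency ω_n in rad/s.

ω_n = √(k/m) = √(38800/83.7) = √463.6 = 21.53 rad/s.

21.5 rad/s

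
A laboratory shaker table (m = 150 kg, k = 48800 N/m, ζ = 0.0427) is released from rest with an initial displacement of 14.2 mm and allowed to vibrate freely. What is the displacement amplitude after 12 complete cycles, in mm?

Logarithmic decrement δ = 2πζ/√(1 − ζ²) = 2π × 0.04270/√(1 − 0.00182) = 0.2685.
After n cycles, x_n/x₀ = e^(−nδ), so x_12 = 14.2 × e^(−12 × 0.2685) = 14.2 × 0.03986 = 0.5660 mm.

0.566 mm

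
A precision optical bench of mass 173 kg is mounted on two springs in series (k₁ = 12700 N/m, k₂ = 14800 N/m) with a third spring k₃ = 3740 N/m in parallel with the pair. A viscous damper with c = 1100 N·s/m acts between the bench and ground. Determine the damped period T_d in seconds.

0.880 s

Series pair: k_s = k₁k₂/(k₁+k₂) = (12700)(14800)/(12700 + 14800) = 6835 N/m. In parallel with k₃: k_eq = 6835 + 3740 = 10570 N/m.
ω_n = √(k_eq/m) = √(10570/173) = 7.818 rad/s.
Critical damping c_c = 2√(k_eq·m) = 2√(10570 × 173) = 2705 N·s/m, so ζ = c/c_c = 1100/2705 = 0.4066.
ω_d = ω_n√(1 − ζ²) = 7.818 × √(1 − 0.165) = 7.143 rad/s.
T_d = 2π/ω_d = 0.8797 s.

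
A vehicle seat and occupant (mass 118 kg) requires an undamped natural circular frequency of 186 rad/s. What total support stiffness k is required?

4080000 N/m

k = m·ω_n² = 118 × 186.0² = 118 × 34600 = 4082000 N/m.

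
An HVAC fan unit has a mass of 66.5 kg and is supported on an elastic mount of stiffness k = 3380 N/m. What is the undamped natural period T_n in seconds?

ω_n = √(k/m) = √(3380/66.5) = √50.83 = 7.129 rad/s.
T_n = 2π/ω_n = 6.283/7.129 = 0.8813 s.

0.881 s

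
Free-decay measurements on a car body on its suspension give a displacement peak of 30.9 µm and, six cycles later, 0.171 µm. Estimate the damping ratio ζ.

Logarithmic decrement δ = (1/n)·ln(x₀/x_n) = (1/6)·ln(30.9/0.171) = (1/6)·ln(180.7) = 0.8661.
ζ = δ/√(4π² + δ²) = 0.8661/√(39.48 + 0.750) = 0.8661/6.343 = 0.1366.

0.137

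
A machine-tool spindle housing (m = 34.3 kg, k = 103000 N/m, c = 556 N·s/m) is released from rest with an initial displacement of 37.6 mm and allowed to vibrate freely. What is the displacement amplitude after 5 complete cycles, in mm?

0.343 mm

ζ = c/(2√(km)) = 556/(2√(103000 × 34.3)) = 556/3759 = 0.1479.
Logarithmic decrement δ = 2πζ/√(1 − ζ²) = 2π × 0.1479/√(1 − 0.0219) = 0.9396.
After n cycles, x_n/x₀ = e^(−nδ), so x_5 = 37.6 × e^(−5 × 0.9396) = 37.6 × 0.009112 = 0.3426 mm.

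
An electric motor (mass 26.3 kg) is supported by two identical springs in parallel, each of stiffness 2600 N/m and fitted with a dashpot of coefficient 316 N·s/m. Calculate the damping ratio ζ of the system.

Parallel springs add: k_eq = 2 × 2600 = 5200 N/m.
ω_n = √(k_eq/m) = √(5200/26.3) = 14.06 rad/s.
Critical damping c_c = 2√(k_eq·m) = 2√(5200 × 26.3) = 739.6 N·s/m, so ζ = c/c_c = 316/739.6 = 0.4272.

0.427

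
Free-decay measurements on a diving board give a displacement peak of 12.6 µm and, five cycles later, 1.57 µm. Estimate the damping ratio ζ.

0.0661

Logarithmic decrement δ = (1/n)·ln(x₀/x_n) = (1/5)·ln(12.6/1.57) = (1/5)·ln(8.025) = 0.4165.
ζ = δ/√(4π² + δ²) = 0.4165/√(39.48 + 0.173) = 0.4165/6.297 = 0.06615.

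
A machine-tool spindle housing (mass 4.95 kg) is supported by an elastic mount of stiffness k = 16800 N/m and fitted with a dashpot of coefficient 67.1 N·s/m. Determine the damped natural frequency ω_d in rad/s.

57.9 rad/s

ω_n = √(k/m) = √(16800/4.95) = 58.26 rad/s.
Critical damping c_c = 2√(k·m) = 2√(16800 × 4.95) = 576.7 N·s/m, so ζ = c/c_c = 67.1/576.7 = 0.1163.
ω_d = ω_n√(1 − ζ²) = 58.26 × √(1 − 0.0135) = 57.86 rad/s.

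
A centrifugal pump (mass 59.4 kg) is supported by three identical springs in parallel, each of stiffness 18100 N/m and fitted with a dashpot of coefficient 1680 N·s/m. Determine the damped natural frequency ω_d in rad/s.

26.7 rad/s

Parallel springs add: k_eq = 3 × 18100 = 54300 N/m.
ω_n = √(k_eq/m) = √(54300/59.4) = 30.23 rad/s.
Critical damping c_c = 2√(k_eq·m) = 2√(54300 × 59.4) = 3592 N·s/m, so ζ = c/c_c = 1680/3592 = 0.4677.
ω_d = ω_n√(1 − ζ²) = 30.23 × √(1 − 0.219) = 26.72 rad/s.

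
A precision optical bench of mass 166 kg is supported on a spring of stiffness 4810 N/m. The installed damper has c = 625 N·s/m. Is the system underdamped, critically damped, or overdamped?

underdamped

c_c = 2√(k·m) = 1787 N·s/m; ζ = c/c_c = 625/1787 = 0.350.
Since ζ < 1 the system is underdamped.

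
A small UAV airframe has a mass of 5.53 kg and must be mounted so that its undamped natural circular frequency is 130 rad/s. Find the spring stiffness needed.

k = m·ω_n² = 5.53 × 130.0² = 5.53 × 16900 = 93460 N/m.

93500 N/m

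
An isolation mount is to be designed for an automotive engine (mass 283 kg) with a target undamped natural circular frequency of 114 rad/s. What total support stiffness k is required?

3680000 N/m

k = m·ω_n² = 283 × 114.0² = 283 × 13000 = 3678000 N/m.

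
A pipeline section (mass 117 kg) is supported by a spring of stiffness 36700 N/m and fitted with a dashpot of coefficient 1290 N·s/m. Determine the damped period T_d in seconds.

0.373 s

ω_n = √(k/m) = √(36700/117) = 17.71 rad/s.
Critical damping c_c = 2√(k·m) = 2√(36700 × 117) = 4144 N·s/m, so ζ = c/c_c = 1290/4144 = 0.3113.
ω_d = ω_n√(1 − ζ²) = 17.71 × √(1 − 0.0969) = 16.83 rad/s.
T_d = 2π/ω_d = 0.3733 s.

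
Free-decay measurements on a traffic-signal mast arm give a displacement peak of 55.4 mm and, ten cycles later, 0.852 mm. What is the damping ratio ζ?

0.0663

Logarithmic decrement δ = (1/n)·ln(x₀/x_n) = (1/10)·ln(55.4/0.852) = (1/10)·ln(65.02) = 0.4175.
ζ = δ/√(4π² + δ²) = 0.4175/√(39.48 + 0.174) = 0.4175/6.297 = 0.06630.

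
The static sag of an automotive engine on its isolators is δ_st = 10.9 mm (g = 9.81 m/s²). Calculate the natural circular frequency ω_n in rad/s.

30.0 rad/s

ω_n = √(g/δ_st) = √(9.81/0.0109) = √900.0 = 30.00 rad/s.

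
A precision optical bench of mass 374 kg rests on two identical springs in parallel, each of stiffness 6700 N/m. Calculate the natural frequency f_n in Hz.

0.953 Hz

Parallel springs add: k_eq = 2 × 6700 = 13400 N/m.
ω_n = √(k_eq/m) = √(13400/374) = √35.83 = 5.986 rad/s.
f_n = ω_n/(2π) = 5.986/6.283 = 0.9527 Hz.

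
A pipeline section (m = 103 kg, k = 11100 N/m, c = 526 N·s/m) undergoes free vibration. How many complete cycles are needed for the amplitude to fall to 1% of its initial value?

3 cycles

ζ = c/(2√(km)) = 526/(2√(11100 × 103)) = 526/2139 = 0.2460.
Logarithmic decrement δ = 2πζ/√(1 − ζ²) = 2π × 0.2460/√(1 − 0.0605) = 1.594.
x_n/x₀ = e^(−nδ) ≤ 0.01; take ln: n ≥ ln(1/0.01)/δ = 4.605/1.594 = 2.888.
So 3 complete cycles are required.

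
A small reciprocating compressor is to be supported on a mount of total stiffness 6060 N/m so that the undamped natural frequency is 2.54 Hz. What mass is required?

23.8 kg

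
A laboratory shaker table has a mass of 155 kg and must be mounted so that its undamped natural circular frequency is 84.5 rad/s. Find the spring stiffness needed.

1110000 N/m

k = m·ω_n² = 155 × 84.50² = 155 × 7140 = 1107000 N/m.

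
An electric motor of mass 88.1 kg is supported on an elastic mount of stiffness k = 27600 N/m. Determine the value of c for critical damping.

3120 N·s/m

c_c = 2√(k·m) = 2√(27600 × 88.1) = 2 × 1559 = 3119 N·s/m.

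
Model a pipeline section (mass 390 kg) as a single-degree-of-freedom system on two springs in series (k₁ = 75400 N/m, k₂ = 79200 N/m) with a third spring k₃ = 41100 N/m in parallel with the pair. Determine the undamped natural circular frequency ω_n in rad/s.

Series pair: k_s = k₁k₂/(k₁+k₂) = (75400)(79200)/(75400 + 79200) = 38630 N/m. In parallel with k₃: k_eq = 38630 + 41100 = 79730 N/m.
ω_n = √(k_eq/m) = √(79730/390) = √204.4 = 14.30 rad/s.

14.3 rad/s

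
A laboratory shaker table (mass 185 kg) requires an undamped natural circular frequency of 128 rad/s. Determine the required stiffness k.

3030000 N/m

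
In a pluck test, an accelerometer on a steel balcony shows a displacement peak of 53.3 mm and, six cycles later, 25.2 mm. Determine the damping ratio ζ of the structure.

0.0199

Logarithmic decrement δ = (1/n)·ln(x₀/x_n) = (1/6)·ln(53.3/25.2) = (1/6)·ln(2.115) = 0.1248.
ζ = δ/√(4π² + δ²) = 0.1248/√(39.48 + 0.0156) = 0.1248/6.284 = 0.01987.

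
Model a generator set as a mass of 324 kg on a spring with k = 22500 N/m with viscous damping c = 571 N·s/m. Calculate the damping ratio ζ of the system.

0.106

ω_n = √(k/m) = √(22500/324) = 8.333 rad/s.
Critical damping c_c = 2√(k·m) = 2√(22500 × 324) = 5400 N·s/m, so ζ = c/c_c = 571/5400 = 0.1057.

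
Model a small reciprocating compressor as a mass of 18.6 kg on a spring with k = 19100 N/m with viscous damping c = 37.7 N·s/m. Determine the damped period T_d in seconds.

0.196 s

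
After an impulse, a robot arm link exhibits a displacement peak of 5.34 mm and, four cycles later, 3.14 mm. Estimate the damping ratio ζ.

Logarithmic decrement δ = (1/n)·ln(x₀/x_n) = (1/4)·ln(5.34/3.14) = (1/4)·ln(1.701) = 0.1328.
ζ = δ/√(4π² + δ²) = 0.1328/√(39.48 + 0.0176) = 0.1328/6.285 = 0.02112.

0.0211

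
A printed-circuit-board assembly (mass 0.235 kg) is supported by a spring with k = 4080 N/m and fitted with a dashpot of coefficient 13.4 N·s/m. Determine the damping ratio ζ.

ω_n = √(k/m) = √(4080/0.235) = 131.8 rad/s.
Critical damping c_c = 2√(k·m) = 2√(4080 × 0.235) = 61.93 N·s/m, so ζ = c/c_c = 13.4/61.93 = 0.2164.

0.216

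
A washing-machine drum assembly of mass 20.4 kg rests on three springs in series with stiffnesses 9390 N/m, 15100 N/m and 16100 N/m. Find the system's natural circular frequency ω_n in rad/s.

14.4 rad/s

Series springs: 1/k_eq = 1/9390 + 1/15100 + 1/16100 = 0.0002348, so k_eq = 4258 N/m.
ω_n = √(k_eq/m) = √(4258/20.4) = √208.7 = 14.45 rad/s.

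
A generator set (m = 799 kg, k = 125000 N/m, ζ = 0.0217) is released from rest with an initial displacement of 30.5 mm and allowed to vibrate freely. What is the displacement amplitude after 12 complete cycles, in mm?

Logarithmic decrement δ = 2πζ/√(1 − ζ²) = 2π × 0.02170/√(1 − 0.000471) = 0.1364.
After n cycles, x_n/x₀ = e^(−nδ), so x_12 = 30.5 × e^(−12 × 0.1364) = 30.5 × 0.1947 = 5.937 mm.

5.94 mm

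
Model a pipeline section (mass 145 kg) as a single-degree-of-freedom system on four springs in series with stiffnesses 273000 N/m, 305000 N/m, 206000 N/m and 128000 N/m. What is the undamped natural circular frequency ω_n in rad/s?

18.8 rad/s

Series springs: 1/k_eq = 1/273000 + 1/305000 + 1/206000 + 1/128000 = 1.961×10^-5, so k_eq = 51000 N/m.
ω_n = √(k_eq/m) = √(51000/145) = √351.7 = 18.75 rad/s.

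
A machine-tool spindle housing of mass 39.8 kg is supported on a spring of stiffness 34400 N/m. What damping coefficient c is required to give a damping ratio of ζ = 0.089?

208 N·s/m

c_c = 2√(k·m) = 2√(34400 × 39.8) = 2340 N·s/m.
c = ζ·c_c = 0.089 × 2340 = 208.3 N·s/m.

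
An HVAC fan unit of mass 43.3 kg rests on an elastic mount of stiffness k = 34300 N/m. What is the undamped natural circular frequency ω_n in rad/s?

28.1 rad/s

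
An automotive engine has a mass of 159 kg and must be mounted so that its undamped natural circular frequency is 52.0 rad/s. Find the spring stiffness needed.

k = m·ω_n² = 159 × 52.00² = 159 × 2704 = 429900 N/m.

430000 N/m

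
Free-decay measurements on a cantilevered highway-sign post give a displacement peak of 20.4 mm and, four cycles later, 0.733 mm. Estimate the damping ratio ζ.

0.131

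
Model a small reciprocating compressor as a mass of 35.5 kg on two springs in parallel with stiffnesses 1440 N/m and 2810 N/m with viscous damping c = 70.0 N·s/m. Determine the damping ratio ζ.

0.0901

Parallel springs add: k_eq = 1440 + 2810 = 4250 N/m.
ω_n = √(k_eq/m) = √(4250/35.5) = 10.94 rad/s.
Critical damping c_c = 2√(k_eq·m) = 2√(4250 × 35.5) = 776.9 N·s/m, so ζ = c/c_c = 70.0/776.9 = 0.09011.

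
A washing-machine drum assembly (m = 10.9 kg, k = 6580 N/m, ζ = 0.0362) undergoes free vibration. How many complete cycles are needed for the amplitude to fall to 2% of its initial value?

18 cycles

Logarithmic decrement δ = 2πζ/√(1 − ζ²) = 2π × 0.03620/√(1 − 0.00131) = 0.2276.
x_n/x₀ = e^(−nδ) ≤ 0.02; take ln: n ≥ ln(1/0.02)/δ = 3.912/0.2276 = 17.19.
So 18 complete cycles are required.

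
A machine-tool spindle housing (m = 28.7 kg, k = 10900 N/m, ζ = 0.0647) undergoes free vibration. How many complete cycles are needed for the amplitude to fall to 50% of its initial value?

2 cycles

Logarithmic decrement δ = 2πζ/√(1 − ζ²) = 2π × 0.06470/√(1 − 0.00419) = 0.4074.
x_n/x₀ = e^(−nδ) ≤ 0.5; take ln: n ≥ ln(1/0.5)/δ = 0.6931/0.4074 = 1.701.
So 2 complete cycles are required.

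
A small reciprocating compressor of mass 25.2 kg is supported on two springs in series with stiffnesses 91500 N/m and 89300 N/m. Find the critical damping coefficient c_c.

Series springs: 1/k_eq = 1/91500 + 1/89300 = 2.213×10^-5, so k_eq = 45190 N/m.
c_c = 2√(k_eq·m) = 2√(45190 × 25.2) = 2 × 1067 = 2134 N·s/m.

2130 N·s/m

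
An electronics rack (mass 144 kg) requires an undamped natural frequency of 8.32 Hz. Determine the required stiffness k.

394000 N/m

ω_n = 2πf_n = 2π × 8.32 = 52.28 rad/s.
k = m·ω_n² = 144 × 52.28² = 144 × 2733 = 393500 N/m.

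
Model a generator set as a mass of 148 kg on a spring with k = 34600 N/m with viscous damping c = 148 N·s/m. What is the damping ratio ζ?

ω_n = √(k/m) = √(34600/148) = 15.29 rad/s.
Critical damping c_c = 2√(k·m) = 2√(34600 × 148) = 4526 N·s/m, so ζ = c/c_c = 148/4526 = 0.03270.

0.0327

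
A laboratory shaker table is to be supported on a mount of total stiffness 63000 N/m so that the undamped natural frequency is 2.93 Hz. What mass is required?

186 kg

ω_n = 2πf_n = 2π × 2.93 = 18.41 rad/s.
m = k/ω_n² = 63000/18.41² = 63000/338.9 = 185.9 kg.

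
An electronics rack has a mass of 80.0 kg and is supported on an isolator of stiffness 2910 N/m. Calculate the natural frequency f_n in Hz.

0.960 Hz

ω_n = √(k/m) = √(2910/80.0) = √36.38 = 6.031 rad/s.
f_n = ω_n/(2π) = 6.031/6.283 = 0.9599 Hz.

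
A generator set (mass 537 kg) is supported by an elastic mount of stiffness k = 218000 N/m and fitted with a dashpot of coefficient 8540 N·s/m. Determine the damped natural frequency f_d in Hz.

2.95 Hz

ω_n = √(k/m) = √(218000/537) = 20.15 rad/s.
Critical damping c_c = 2√(k·m) = 2√(218000 × 537) = 21640 N·s/m, so ζ = c/c_c = 8540/21640 = 0.3947.
ω_d = ω_n√(1 − ζ²) = 20.15 × √(1 − 0.156) = 18.51 rad/s.
f_d = ω_d/(2π) = 2.946 Hz.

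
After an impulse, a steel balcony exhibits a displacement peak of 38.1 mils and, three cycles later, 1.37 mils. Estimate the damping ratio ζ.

0.174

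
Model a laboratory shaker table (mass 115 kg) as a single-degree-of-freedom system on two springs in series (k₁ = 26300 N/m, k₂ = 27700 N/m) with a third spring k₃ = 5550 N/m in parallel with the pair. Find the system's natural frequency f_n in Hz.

Series pair: k_s = k₁k₂/(k₁+k₂) = (26300)(27700)/(26300 + 27700) = 13490 N/m. In parallel with k₃: k_eq = 13490 + 5550 = 19040 N/m.
ω_n = √(k_eq/m) = √(19040/115) = √165.6 = 12.87 rad/s.
f_n = ω_n/(2π) = 12.87/6.283 = 2.048 Hz.

2.05 Hz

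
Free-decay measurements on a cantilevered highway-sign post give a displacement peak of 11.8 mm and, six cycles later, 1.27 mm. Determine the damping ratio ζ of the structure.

Logarithmic decrement δ = (1/n)·ln(x₀/x_n) = (1/6)·ln(11.8/1.27) = (1/6)·ln(9.291) = 0.3715.
ζ = δ/√(4π² + δ²) = 0.3715/√(39.48 + 0.138) = 0.3715/6.294 = 0.05903.

0.0590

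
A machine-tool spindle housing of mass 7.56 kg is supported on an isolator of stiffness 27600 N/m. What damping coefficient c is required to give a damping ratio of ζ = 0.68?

621 N·s/m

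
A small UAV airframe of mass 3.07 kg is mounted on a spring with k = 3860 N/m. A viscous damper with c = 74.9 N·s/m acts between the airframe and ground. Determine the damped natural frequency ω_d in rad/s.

ω_n = √(k/m) = √(3860/3.07) = 35.46 rad/s.
Critical damping c_c = 2√(k·m) = 2√(3860 × 3.07) = 217.7 N·s/m, so ζ = c/c_c = 74.9/217.7 = 0.3440.
ω_d = ω_n√(1 − ζ²) = 35.46 × √(1 − 0.118) = 33.29 rad/s.

33.3 rad/s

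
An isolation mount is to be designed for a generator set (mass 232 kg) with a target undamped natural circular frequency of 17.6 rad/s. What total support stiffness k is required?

71900 N/m

k = m·ω_n² = 232 × 17.60² = 232 × 309.8 = 71860 N/m.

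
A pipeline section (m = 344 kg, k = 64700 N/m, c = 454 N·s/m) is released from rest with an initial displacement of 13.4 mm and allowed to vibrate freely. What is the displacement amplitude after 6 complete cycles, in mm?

ζ = c/(2√(km)) = 454/(2√(64700 × 344)) = 454/9435 = 0.04812.
Logarithmic decrement δ = 2πζ/√(1 − ζ²) = 2π × 0.04812/√(1 − 0.00232) = 0.3027.
After n cycles, x_n/x₀ = e^(−nδ), so x_6 = 13.4 × e^(−6 × 0.3027) = 13.4 × 0.1627 = 2.180 mm.

2.18 mm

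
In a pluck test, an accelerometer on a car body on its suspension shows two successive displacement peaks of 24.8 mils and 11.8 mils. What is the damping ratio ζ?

0.117

Logarithmic decrement δ = (1/n)·ln(x₀/x_n) = (1/1)·ln(24.8/11.8) = (1/1)·ln(2.102) = 0.7427.
ζ = δ/√(4π² + δ²) = 0.7427/√(39.48 + 0.552) = 0.7427/6.327 = 0.1174.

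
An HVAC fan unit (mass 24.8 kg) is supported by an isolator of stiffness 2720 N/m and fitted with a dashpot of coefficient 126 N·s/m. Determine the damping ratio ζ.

0.243

ω_n = √(k/m) = √(2720/24.8) = 10.47 rad/s.
Critical damping c_c = 2√(k·m) = 2√(2720 × 24.8) = 519.4 N·s/m, so ζ = c/c_c = 126/519.4 = 0.2426.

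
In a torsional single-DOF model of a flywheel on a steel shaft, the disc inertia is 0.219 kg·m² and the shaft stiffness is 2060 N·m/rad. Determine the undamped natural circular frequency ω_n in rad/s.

ω_n = √(k_t/J) = √(2060/0.219) = √9406 = 96.99 rad/s.

97.0 rad/s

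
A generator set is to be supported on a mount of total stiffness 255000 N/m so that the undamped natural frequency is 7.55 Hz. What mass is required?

ω_n = 2πf_n = 2π × 7.55 = 47.44 rad/s.
m = k/ω_n² = 255000/47.44² = 255000/2250 = 113.3 kg.

113 kg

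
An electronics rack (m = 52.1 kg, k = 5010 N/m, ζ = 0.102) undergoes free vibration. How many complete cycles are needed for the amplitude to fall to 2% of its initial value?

7 cycles

Logarithmic decrement δ = 2πζ/√(1 − ζ²) = 2π × 0.1020/√(1 − 0.0104) = 0.6442.
x_n/x₀ = e^(−nδ) ≤ 0.02; take ln: n ≥ ln(1/0.02)/δ = 3.912/0.6442 = 6.072.
So 7 complete cycles are required.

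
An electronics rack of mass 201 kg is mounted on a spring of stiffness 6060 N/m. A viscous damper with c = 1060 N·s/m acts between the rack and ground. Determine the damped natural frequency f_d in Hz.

0.767 Hz

ω_n = √(k/m) = √(6060/201) = 5.491 rad/s.
Critical damping c_c = 2√(k·m) = 2√(6060 × 201) = 2207 N·s/m, so ζ = c/c_c = 1060/2207 = 0.4802.
ω_d = ω_n√(1 − ζ²) = 5.491 × √(1 − 0.231) = 4.816 rad/s.
f_d = ω_d/(2π) = 0.7665 Hz.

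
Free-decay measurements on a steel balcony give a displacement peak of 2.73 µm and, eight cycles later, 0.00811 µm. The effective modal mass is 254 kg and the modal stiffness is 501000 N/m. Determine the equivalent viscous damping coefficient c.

Logarithmic decrement δ = (1/n)·ln(x₀/x_n) = (1/8)·ln(2.73/0.00811) = (1/8)·ln(336.6) = 0.7274.
ζ = δ/√(4π² + δ²) = 0.7274/√(39.48 + 0.529) = 0.7274/6.325 = 0.1150.
c = ζ · 2√(km) = 0.1150 × 2√(501000 × 254) = 0.1150 × 22560 = 2594 N·s/m.

2590 N·s/m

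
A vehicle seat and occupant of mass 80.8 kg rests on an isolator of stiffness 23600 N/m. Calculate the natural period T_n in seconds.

0.368 s

ω_n = √(k/m) = √(23600/80.8) = √292.1 = 17.09 rad/s.
T_n = 2π/ω_n = 6.283/17.09 = 0.3676 s.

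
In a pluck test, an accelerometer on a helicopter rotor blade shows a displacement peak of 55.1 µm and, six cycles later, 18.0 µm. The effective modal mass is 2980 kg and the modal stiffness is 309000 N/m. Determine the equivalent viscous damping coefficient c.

Logarithmic decrement δ = (1/n)·ln(x₀/x_n) = (1/6)·ln(55.1/18.0) = (1/6)·ln(3.061) = 0.1865.
ζ = δ/√(4π² + δ²) = 0.1865/√(39.48 + 0.0348) = 0.1865/6.286 = 0.02966.
c = ζ · 2√(km) = 0.02966 × 2√(309000 × 2980) = 0.02966 × 60690 = 1800 N·s/m.

1800 N·s/m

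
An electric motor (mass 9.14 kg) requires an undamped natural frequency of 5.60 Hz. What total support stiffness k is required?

ω_n = 2πf_n = 2π × 5.60 = 35.19 rad/s.
k = m·ω_n² = 9.14 × 35.19² = 9.14 × 1238 = 11320 N/m.

11300 N/m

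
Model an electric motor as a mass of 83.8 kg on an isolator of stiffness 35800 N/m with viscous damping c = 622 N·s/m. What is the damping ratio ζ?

0.180

ω_n = √(k/m) = √(35800/83.8) = 20.67 rad/s.
Critical damping c_c = 2√(k·m) = 2√(35800 × 83.8) = 3464 N·s/m, so ζ = c/c_c = 622/3464 = 0.1796.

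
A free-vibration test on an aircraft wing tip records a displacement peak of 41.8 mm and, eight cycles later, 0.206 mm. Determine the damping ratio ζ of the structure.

0.105

Logarithmic decrement δ = (1/n)·ln(x₀/x_n) = (1/8)·ln(41.8/0.206) = (1/8)·ln(202.9) = 0.6641.
ζ = δ/√(4π² + δ²) = 0.6641/√(39.48 + 0.441) = 0.6641/6.318 = 0.1051.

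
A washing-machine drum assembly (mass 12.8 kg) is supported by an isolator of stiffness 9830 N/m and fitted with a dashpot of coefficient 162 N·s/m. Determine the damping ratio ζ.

ω_n = √(k/m) = √(9830/12.8) = 27.71 rad/s.
Critical damping c_c = 2√(k·m) = 2√(9830 × 12.8) = 709.4 N·s/m, so ζ = c/c_c = 162/709.4 = 0.2284.

0.228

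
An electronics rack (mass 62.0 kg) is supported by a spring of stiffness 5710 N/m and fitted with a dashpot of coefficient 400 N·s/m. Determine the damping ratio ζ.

ω_n = √(k/m) = √(5710/62.0) = 9.597 rad/s.
Critical damping c_c = 2√(k·m) = 2√(5710 × 62.0) = 1190 N·s/m, so ζ = c/c_c = 400/1190 = 0.3361.

0.336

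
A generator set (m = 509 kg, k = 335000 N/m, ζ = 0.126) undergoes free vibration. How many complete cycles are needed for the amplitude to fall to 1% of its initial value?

Logarithmic decrement δ = 2πζ/√(1 − ζ²) = 2π × 0.1260/√(1 − 0.0159) = 0.7980.
x_n/x₀ = e^(−nδ) ≤ 0.01; take ln: n ≥ ln(1/0.01)/δ = 4.605/0.7980 = 5.771.
So 6 complete cycles are required.

6 cycles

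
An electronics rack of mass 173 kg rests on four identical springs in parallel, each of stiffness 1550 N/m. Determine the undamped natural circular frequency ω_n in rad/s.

5.99 rad/s

Parallel springs add: k_eq = 4 × 1550 = 6200 N/m.
ω_n = √(k_eq/m) = √(6200/173) = √35.84 = 5.986 rad/s.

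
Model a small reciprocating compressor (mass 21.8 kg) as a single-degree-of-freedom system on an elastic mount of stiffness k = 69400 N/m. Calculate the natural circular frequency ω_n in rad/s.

ω_n = √(k/m) = √(69400/21.8) = √3183 = 56.42 rad/s.

56.4 rad/s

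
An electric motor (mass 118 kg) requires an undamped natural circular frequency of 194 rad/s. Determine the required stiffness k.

4440000 N/m

k = m·ω_n² = 118 × 194.0² = 118 × 37640 = 4441000 N/m.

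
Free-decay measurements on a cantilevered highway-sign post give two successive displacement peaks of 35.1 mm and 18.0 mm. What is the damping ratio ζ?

0.106

Logarithmic decrement δ = (1/n)·ln(x₀/x_n) = (1/1)·ln(35.1/18.0) = (1/1)·ln(1.950) = 0.6678.
ζ = δ/√(4π² + δ²) = 0.6678/√(39.48 + 0.446) = 0.6678/6.319 = 0.1057.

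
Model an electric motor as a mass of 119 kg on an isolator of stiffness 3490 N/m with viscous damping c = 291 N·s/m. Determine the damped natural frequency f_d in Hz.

ω_n = √(k/m) = √(3490/119) = 5.416 rad/s.
Critical damping c_c = 2√(k·m) = 2√(3490 × 119) = 1289 N·s/m, so ζ = c/c_c = 291/1289 = 0.2258.
ω_d = ω_n√(1 − ζ²) = 5.416 × √(1 − 0.0510) = 5.276 rad/s.
f_d = ω_d/(2π) = 0.8396 Hz.

0.840 Hz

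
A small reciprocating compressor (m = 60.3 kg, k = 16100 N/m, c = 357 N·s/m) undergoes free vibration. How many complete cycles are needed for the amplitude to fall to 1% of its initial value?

4 cycles

ζ = c/(2√(km)) = 357/(2√(16100 × 60.3)) = 357/1971 = 0.1812.
Logarithmic decrement δ = 2πζ/√(1 − ζ²) = 2π × 0.1812/√(1 − 0.0328) = 1.157.
x_n/x₀ = e^(−nδ) ≤ 0.01; take ln: n ≥ ln(1/0.01)/δ = 4.605/1.157 = 3.979.
So 4 complete cycles are required.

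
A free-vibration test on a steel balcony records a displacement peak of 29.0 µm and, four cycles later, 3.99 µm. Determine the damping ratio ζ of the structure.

0.0787

Logarithmic decrement δ = (1/n)·ln(x₀/x_n) = (1/4)·ln(29.0/3.99) = (1/4)·ln(7.268) = 0.4959.
ζ = δ/√(4π² + δ²) = 0.4959/√(39.48 + 0.246) = 0.4959/6.303 = 0.07868.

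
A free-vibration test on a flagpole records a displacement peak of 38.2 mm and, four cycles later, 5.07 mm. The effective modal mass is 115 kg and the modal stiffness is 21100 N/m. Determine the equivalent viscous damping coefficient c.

Logarithmic decrement δ = (1/n)·ln(x₀/x_n) = (1/4)·ln(38.2/5.07) = (1/4)·ln(7.535) = 0.5049.
ζ = δ/√(4π² + δ²) = 0.5049/√(39.48 + 0.255) = 0.5049/6.303 = 0.08009.
c = ζ · 2√(km) = 0.08009 × 2√(21100 × 115) = 0.08009 × 3115 = 249.5 N·s/m.

250 N·s/m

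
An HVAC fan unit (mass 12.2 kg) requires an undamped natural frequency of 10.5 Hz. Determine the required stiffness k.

ω_n = 2πf_n = 2π × 10.5 = 65.97 rad/s.
k = m·ω_n² = 12.2 × 65.97² = 12.2 × 4352 = 53100 N/m.

53100 N/m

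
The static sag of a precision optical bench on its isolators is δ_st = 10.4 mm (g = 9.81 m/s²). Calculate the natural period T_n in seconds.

0.205 s

ω_n = √(g/δ_st) = √(9.81/0.0104) = √943.3 = 30.71 rad/s.
T_n = 2π/ω_n = 6.283/30.71 = 0.2046 s.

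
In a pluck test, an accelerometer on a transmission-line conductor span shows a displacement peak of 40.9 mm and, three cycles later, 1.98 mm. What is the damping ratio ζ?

Logarithmic decrement δ = (1/n)·ln(x₀/x_n) = (1/3)·ln(40.9/1.98) = (1/3)·ln(20.66) = 1.009.
ζ = δ/√(4π² + δ²) = 1.009/√(39.48 + 1.02) = 1.009/6.364 = 0.1586.

0.159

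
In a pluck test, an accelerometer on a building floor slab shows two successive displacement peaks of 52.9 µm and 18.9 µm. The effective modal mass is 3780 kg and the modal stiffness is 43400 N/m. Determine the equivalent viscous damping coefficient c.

Logarithmic decrement δ = (1/n)·ln(x₀/x_n) = (1/1)·ln(52.9/18.9) = (1/1)·ln(2.799) = 1.029.
ζ = δ/√(4π² + δ²) = 1.029/√(39.48 + 1.06) = 1.029/6.367 = 0.1617.
c = ζ · 2√(km) = 0.1617 × 2√(43400 × 3780) = 0.1617 × 25620 = 4141 N·s/m.

4140 N·s/m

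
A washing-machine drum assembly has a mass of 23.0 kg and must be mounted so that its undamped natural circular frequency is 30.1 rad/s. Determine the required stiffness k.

k = m·ω_n² = 23.0 × 30.10² = 23.0 × 906.0 = 20840 N/m.

20800 N/m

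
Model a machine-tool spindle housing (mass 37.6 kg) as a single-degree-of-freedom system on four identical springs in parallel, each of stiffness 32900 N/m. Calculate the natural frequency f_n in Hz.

9.42 Hz

Parallel springs add: k_eq = 4 × 32900 = 131600 N/m.
ω_n = √(k_eq/m) = √(131600/37.6) = √3500 = 59.16 rad/s.
f_n = ω_n/(2π) = 59.16/6.283 = 9.416 Hz.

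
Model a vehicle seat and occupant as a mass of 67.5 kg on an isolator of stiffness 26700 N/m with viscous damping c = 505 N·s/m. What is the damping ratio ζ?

0.188

ω_n = √(k/m) = √(26700/67.5) = 19.89 rad/s.
Critical damping c_c = 2√(k·m) = 2√(26700 × 67.5) = 2685 N·s/m, so ζ = c/c_c = 505/2685 = 0.1881.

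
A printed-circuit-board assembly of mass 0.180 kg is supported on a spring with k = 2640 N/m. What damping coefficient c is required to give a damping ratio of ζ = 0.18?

7.85 N·s/m

c_c = 2√(k·m) = 2√(2640 × 0.180) = 43.60 N·s/m.
c = ζ·c_c = 0.18 × 43.60 = 7.848 N·s/m.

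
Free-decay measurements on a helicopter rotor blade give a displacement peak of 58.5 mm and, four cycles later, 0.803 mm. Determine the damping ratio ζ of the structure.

0.168

Logarithmic decrement δ = (1/n)·ln(x₀/x_n) = (1/4)·ln(58.5/0.803) = (1/4)·ln(72.85) = 1.072.
ζ = δ/√(4π² + δ²) = 1.072/√(39.48 + 1.15) = 1.072/6.374 = 0.1682.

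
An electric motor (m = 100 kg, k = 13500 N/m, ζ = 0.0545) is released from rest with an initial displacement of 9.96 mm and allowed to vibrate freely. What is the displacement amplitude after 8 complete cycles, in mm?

Logarithmic decrement δ = 2πζ/√(1 − ζ²) = 2π × 0.05450/√(1 − 0.00297) = 0.3429.
After n cycles, x_n/x₀ = e^(−nδ), so x_8 = 9.96 × e^(−8 × 0.3429) = 9.96 × 0.06434 = 0.6408 mm.

0.641 mm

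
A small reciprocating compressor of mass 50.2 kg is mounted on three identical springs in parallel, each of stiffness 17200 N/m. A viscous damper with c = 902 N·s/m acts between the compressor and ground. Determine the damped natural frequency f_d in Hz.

Parallel springs add: k_eq = 3 × 17200 = 51600 N/m.
ω_n = √(k_eq/m) = √(51600/50.2) = 32.06 rad/s.
Critical damping c_c = 2√(k_eq·m) = 2√(51600 × 50.2) = 3219 N·s/m, so ζ = c/c_c = 902/3219 = 0.2802.
ω_d = ω_n√(1 − ζ²) = 32.06 × √(1 − 0.0785) = 30.78 rad/s.
f_d = ω_d/(2π) = 4.898 Hz.

4.90 Hz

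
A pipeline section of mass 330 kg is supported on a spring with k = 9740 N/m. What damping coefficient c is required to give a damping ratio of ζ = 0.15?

538 N·s/m

c_c = 2√(k·m) = 2√(9740 × 330) = 3586 N·s/m.
c = ζ·c_c = 0.15 × 3586 = 537.8 N·s/m.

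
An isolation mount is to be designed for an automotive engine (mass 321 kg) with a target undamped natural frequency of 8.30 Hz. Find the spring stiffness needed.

873000 N/m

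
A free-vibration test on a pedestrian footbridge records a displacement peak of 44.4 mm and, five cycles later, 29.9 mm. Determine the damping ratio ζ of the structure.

0.0126

Logarithmic decrement δ = (1/n)·ln(x₀/x_n) = (1/5)·ln(44.4/29.9) = (1/5)·ln(1.485) = 0.07908.
ζ = δ/√(4π² + δ²) = 0.07908/√(39.48 + 0.00625) = 0.07908/6.284 = 0.01258.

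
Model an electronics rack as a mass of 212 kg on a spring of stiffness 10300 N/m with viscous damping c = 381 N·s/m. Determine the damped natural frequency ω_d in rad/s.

ω_n = √(k/m) = √(10300/212) = 6.970 rad/s.
Critical damping c_c = 2√(k·m) = 2√(10300 × 212) = 2955 N·s/m, so ζ = c/c_c = 381/2955 = 0.1289.
ω_d = ω_n√(1 − ζ²) = 6.970 × √(1 − 0.0166) = 6.912 rad/s.

6.91 rad/s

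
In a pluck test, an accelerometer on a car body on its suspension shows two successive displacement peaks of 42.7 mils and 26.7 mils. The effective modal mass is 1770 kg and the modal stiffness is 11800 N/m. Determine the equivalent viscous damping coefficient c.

681 N·s/m

Logarithmic decrement δ = (1/n)·ln(x₀/x_n) = (1/1)·ln(42.7/26.7) = (1/1)·ln(1.599) = 0.4695.
ζ = δ/√(4π² + δ²) = 0.4695/√(39.48 + 0.220) = 0.4695/6.301 = 0.07452.
c = ζ · 2√(km) = 0.07452 × 2√(11800 × 1770) = 0.07452 × 9140 = 681.1 N·s/m.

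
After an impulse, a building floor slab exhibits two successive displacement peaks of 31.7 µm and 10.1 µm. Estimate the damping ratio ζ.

Logarithmic decrement δ = (1/n)·ln(x₀/x_n) = (1/1)·ln(31.7/10.1) = (1/1)·ln(3.139) = 1.144.
ζ = δ/√(4π² + δ²) = 1.144/√(39.48 + 1.31) = 1.144/6.386 = 0.1791.

0.179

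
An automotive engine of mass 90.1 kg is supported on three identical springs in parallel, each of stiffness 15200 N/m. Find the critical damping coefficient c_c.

4050 N·s/m

Parallel springs add: k_eq = 3 × 15200 = 45600 N/m.
c_c = 2√(k_eq·m) = 2√(45600 × 90.1) = 2 × 2027 = 4054 N·s/m.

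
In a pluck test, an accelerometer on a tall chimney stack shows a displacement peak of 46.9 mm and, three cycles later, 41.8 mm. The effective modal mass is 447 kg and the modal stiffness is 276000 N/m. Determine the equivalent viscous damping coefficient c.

Logarithmic decrement δ = (1/n)·ln(x₀/x_n) = (1/3)·ln(46.9/41.8) = (1/3)·ln(1.122) = 0.03837.
ζ = δ/√(4π² + δ²) = 0.03837/√(39.48 + 0.00147) = 0.03837/6.283 = 0.006107.
c = ζ · 2√(km) = 0.006107 × 2√(276000 × 447) = 0.006107 × 22210 = 135.7 N·s/m.

136 N·s/m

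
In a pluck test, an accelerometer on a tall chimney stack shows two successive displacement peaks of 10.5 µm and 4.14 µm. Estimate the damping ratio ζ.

Logarithmic decrement δ = (1/n)·ln(x₀/x_n) = (1/1)·ln(10.5/4.14) = (1/1)·ln(2.536) = 0.9307.
ζ = δ/√(4π² + δ²) = 0.9307/√(39.48 + 0.866) = 0.9307/6.352 = 0.1465.

0.147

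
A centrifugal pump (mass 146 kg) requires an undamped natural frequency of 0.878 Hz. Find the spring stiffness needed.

ω_n = 2πf_n = 2π × 0.878 = 5.517 rad/s.
k = m·ω_n² = 146 × 5.517² = 146 × 30.43 = 4443 N/m.

4440 N/m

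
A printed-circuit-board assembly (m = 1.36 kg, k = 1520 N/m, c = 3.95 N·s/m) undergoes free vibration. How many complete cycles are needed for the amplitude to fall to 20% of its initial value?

6 cycles

ζ = c/(2√(km)) = 3.95/(2√(1520 × 1.36)) = 3.95/90.93 = 0.04344.
Logarithmic decrement δ = 2πζ/√(1 − ζ²) = 2π × 0.04344/√(1 − 0.00189) = 0.2732.
x_n/x₀ = e^(−nδ) ≤ 0.2; take ln: n ≥ ln(1/0.2)/δ = 1.609/0.2732 = 5.891.
So 6 complete cycles are required.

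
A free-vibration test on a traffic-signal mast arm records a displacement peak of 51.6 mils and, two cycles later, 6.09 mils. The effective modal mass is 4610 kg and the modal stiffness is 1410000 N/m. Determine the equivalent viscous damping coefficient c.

27000 N·s/m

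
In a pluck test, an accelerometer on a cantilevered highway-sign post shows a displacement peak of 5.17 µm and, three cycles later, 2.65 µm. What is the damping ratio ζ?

Logarithmic decrement δ = (1/n)·ln(x₀/x_n) = (1/3)·ln(5.17/2.65) = (1/3)·ln(1.951) = 0.2228.
ζ = δ/√(4π² + δ²) = 0.2228/√(39.48 + 0.0496) = 0.2228/6.287 = 0.03543.

0.0354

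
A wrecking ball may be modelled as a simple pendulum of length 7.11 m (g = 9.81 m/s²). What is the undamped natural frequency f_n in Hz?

0.187 Hz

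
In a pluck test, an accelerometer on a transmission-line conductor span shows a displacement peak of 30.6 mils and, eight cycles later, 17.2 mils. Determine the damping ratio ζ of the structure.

Logarithmic decrement δ = (1/n)·ln(x₀/x_n) = (1/8)·ln(30.6/17.2) = (1/8)·ln(1.779) = 0.07201.
ζ = δ/√(4π² + δ²) = 0.07201/√(39.48 + 0.00519) = 0.07201/6.284 = 0.01146.

0.0115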